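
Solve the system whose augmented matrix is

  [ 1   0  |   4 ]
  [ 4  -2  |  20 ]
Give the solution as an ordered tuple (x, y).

r2 → r2 − 4·r1
  [ 1   0  |  4 ]
  [ 0  -2  |  4 ]
r2 → -1/2·r2
  [ 1  0  |   4 ]
  [ 0  1  |  -2 ]
Reading off the last column: x = 4, y = -2.

(4, -2)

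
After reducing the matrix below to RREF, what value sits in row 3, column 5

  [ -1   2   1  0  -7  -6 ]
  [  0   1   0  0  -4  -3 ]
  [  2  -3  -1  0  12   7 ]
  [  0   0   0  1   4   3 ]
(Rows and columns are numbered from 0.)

3

R1 -> -1·R1
  [ 1  -2  -1  0   7   6 ]
  [ 0   1   0  0  -4  -3 ]
  [ 2  -3  -1  0  12   7 ]
  [ 0   0   0  1   4   3 ]
R3 -> R3 − 2·R1
  [ 1  -2  -1  0   7   6 ]
  [ 0   1   0  0  -4  -3 ]
  [ 0   1   1  0  -2  -5 ]
  [ 0   0   0  1   4   3 ]
R3 -> R3 − R2
  [ 1  -2  -1  0   7   6 ]
  [ 0   1   0  0  -4  -3 ]
  [ 0   0   1  0   2  -2 ]
  [ 0   0   0  1   4   3 ]
R1 -> R1 + R3
  [ 1  -2  0  0   9   4 ]
  [ 0   1  0  0  -4  -3 ]
  [ 0   0  1  0   2  -2 ]
  [ 0   0  0  1   4   3 ]
R1 -> R1 + 2·R2
  [ 1  0  0  0   1  -2 ]
  [ 0  1  0  0  -4  -3 ]
  [ 0  0  1  0   2  -2 ]
  [ 0  0  0  1   4   3 ]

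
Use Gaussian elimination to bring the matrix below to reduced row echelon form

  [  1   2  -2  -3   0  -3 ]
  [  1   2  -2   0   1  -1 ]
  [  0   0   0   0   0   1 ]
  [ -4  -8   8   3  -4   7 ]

Subtract R1 from R2.
  [  1   2  -2  -3   0  -3 ]
  [  0   0   0   3   1   2 ]
  [  0   0   0   0   0   1 ]
  [ -4  -8   8   3  -4   7 ]
Add 4 times R1 to R4.
  [ 1  2  -2  -3   0  -3 ]
  [ 0  0   0   3   1   2 ]
  [ 0  0   0   0   0   1 ]
  [ 0  0   0  -9  -4  -5 ]
Multiply R2 by 1/3.
  [ 1  2  -2  -3    0   -3 ]
  [ 0  0   0   1  1/3  2/3 ]
  [ 0  0   0   0    0    1 ]
  [ 0  0   0  -9   -4   -5 ]
Add 9 times R2 to R4.
  [ 1  2  -2  -3    0   -3 ]
  [ 0  0   0   1  1/3  2/3 ]
  [ 0  0   0   0    0    1 ]
  [ 0  0   0   0   -1    1 ]
Swap R3 and R4.
  [ 1  2  -2  -3    0   -3 ]
  [ 0  0   0   1  1/3  2/3 ]
  [ 0  0   0   0   -1    1 ]
  [ 0  0   0   0    0    1 ]
Multiply R3 by -1.
  [ 1  2  -2  -3    0   -3 ]
  [ 0  0   0   1  1/3  2/3 ]
  [ 0  0   0   0    1   -1 ]
  [ 0  0   0   0    0    1 ]
Add R4 to R3.
  [ 1  2  -2  -3    0   -3 ]
  [ 0  0   0   1  1/3  2/3 ]
  [ 0  0   0   0    1    0 ]
  [ 0  0   0   0    0    1 ]
Subtract 2/3 times R4 from R2.
  [ 1  2  -2  -3    0  -3 ]
  [ 0  0   0   1  1/3   0 ]
  [ 0  0   0   0    1   0 ]
  [ 0  0   0   0    0   1 ]
Add 3 times R4 to R1.
  [ 1  2  -2  -3    0  0 ]
  [ 0  0   0   1  1/3  0 ]
  [ 0  0   0   0    1  0 ]
  [ 0  0   0   0    0  1 ]
Subtract 1/3 times R3 from R2.
  [ 1  2  -2  -3  0  0 ]
  [ 0  0   0   1  0  0 ]
  [ 0  0   0   0  1  0 ]
  [ 0  0   0   0  0  1 ]
Add 3 times R2 to R1.
  [ 1  2  -2  0  0  0 ]
  [ 0  0   0  1  0  0 ]
  [ 0  0   0  0  1  0 ]
  [ 0  0   0  0  0  1 ]

[[1, 2, -2, 0, 0, 0], [0, 0, 0, 1, 0, 0], [0, 0, 0, 0, 1, 0], [0, 0, 0, 0, 0, 1]]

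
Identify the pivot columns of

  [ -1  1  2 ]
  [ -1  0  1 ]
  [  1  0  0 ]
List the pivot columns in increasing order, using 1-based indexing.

1, 2, 3

R1 ← -1·R1
  [  1  -1  -2 ]
  [ -1   0   1 ]
  [  1   0   0 ]
R2 ← R2 + R1
  [ 1  -1  -2 ]
  [ 0  -1  -1 ]
  [ 1   0   0 ]
R3 ← R3 − R1
  [ 1  -1  -2 ]
  [ 0  -1  -1 ]
  [ 0   1   2 ]
R2 ← -1·R2
  [ 1  -1  -2 ]
  [ 0   1   1 ]
  [ 0   1   2 ]
R3 ← R3 − R2
  [ 1  -1  -2 ]
  [ 0   1   1 ]
  [ 0   0   1 ]
R2 ← R2 − R3
  [ 1  -1  -2 ]
  [ 0   1   0 ]
  [ 0   0   1 ]
R1 ← R1 + 2·R3
  [ 1  -1  0 ]
  [ 0   1  0 ]
  [ 0   0  1 ]
R1 ← R1 + R2
  [ 1  0  0 ]
  [ 0  1  0 ]
  [ 0  0  1 ]
Pivot columns are the columns containing a leading 1.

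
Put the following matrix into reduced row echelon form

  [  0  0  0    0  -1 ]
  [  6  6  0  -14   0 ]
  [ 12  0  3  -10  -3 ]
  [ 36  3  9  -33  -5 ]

[[1, 0, 0, -4/3, 0], [0, 1, 0, -1, 0], [0, 0, 1, 2, 0], [0, 0, 0, 0, 1]]

R1 <=> R2
R1 -> 1/6·R1
R3 -> R3 − 12·R1
R4 -> R4 − 36·R1
R2 <=> R3
R2 -> -1/12·R2
R4 -> R4 + 33·R2
R3 <=> R4
R3 -> 4/3·R3
R4 -> -1·R4
R3 -> R3 − 13/3·R4
R2 -> R2 − 1/4·R4
R2 -> R2 + 1/4·R3
R1 -> R1 − R2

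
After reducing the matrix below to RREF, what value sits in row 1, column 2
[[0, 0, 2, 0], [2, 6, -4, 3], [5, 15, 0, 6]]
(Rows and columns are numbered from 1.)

3

R1 <-> R2
  [ 2   6  -4  3 ]
  [ 0   0   2  0 ]
  [ 5  15   0  6 ]
R1 := 1/2·R1
  [ 1   3  -2  3/2 ]
  [ 0   0   2    0 ]
  [ 5  15   0    6 ]
R3 := R3 − 5·R1
  [ 1  3  -2   3/2 ]
  [ 0  0   2     0 ]
  [ 0  0  10  -3/2 ]
R2 := 1/2·R2
  [ 1  3  -2   3/2 ]
  [ 0  0   1     0 ]
  [ 0  0  10  -3/2 ]
R3 := R3 − 10·R2
  [ 1  3  -2   3/2 ]
  [ 0  0   1     0 ]
  [ 0  0   0  -3/2 ]
R3 := -2/3·R3
  [ 1  3  -2  3/2 ]
  [ 0  0   1    0 ]
  [ 0  0   0    1 ]
R1 := R1 − 3/2·R3
  [ 1  3  -2  0 ]
  [ 0  0   1  0 ]
  [ 0  0   0  1 ]
R1 := R1 + 2·R2
  [ 1  3  0  0 ]
  [ 0  0  1  0 ]
  [ 0  0  0  1 ]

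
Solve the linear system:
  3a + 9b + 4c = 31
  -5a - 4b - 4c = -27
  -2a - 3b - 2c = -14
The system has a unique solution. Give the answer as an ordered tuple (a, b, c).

(3, 2, 1)

Form the augmented matrix and row-reduce:
  [  3   9   4  |   31 ]
  [ -5  -4  -4  |  -27 ]
  [ -2  -3  -2  |  -14 ]
R1 -> 1/3·R1
  [  1   3  4/3  |  31/3 ]
  [ -5  -4   -4  |   -27 ]
  [ -2  -3   -2  |   -14 ]
R2 -> R2 + 5·R1
  [  1   3  4/3  |  31/3 ]
  [  0  11  8/3  |  74/3 ]
  [ -2  -3   -2  |   -14 ]
R3 -> R3 + 2·R1
  [ 1   3  4/3  |  31/3 ]
  [ 0  11  8/3  |  74/3 ]
  [ 0   3  2/3  |  20/3 ]
R2 -> 1/11·R2
  [ 1  3   4/3  |   31/3 ]
  [ 0  1  8/33  |  74/33 ]
  [ 0  3   2/3  |   20/3 ]
R3 -> R3 − 3·R2
  [ 1  3    4/3  |   31/3 ]
  [ 0  1   8/33  |  74/33 ]
  [ 0  0  -2/33  |  -2/33 ]
R3 -> -33/2·R3
  [ 1  3   4/3  |   31/3 ]
  [ 0  1  8/33  |  74/33 ]
  [ 0  0     1  |      1 ]
R2 -> R2 − 8/33·R3
  [ 1  3  4/3  |  31/3 ]
  [ 0  1    0  |     2 ]
  [ 0  0    1  |     1 ]
R1 -> R1 − 4/3·R3
  [ 1  3  0  |  9 ]
  [ 0  1  0  |  2 ]
  [ 0  0  1  |  1 ]
R1 -> R1 − 3·R2
  [ 1  0  0  |  3 ]
  [ 0  1  0  |  2 ]
  [ 0  0  1  |  1 ]
Reading off the last column: a = 3, b = 2, c = 1.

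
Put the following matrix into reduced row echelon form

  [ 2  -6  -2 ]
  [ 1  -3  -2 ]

[[1, -3, 0], [0, 0, 1]]

R1 -> 1/2·R1
  [ 1  -3  -1 ]
  [ 1  -3  -2 ]
R2 -> R2 − R1
  [ 1  -3  -1 ]
  [ 0   0  -1 ]
R2 -> -1·R2
  [ 1  -3  -1 ]
  [ 0   0   1 ]
R1 -> R1 + R2
  [ 1  -3  0 ]
  [ 0   0  1 ]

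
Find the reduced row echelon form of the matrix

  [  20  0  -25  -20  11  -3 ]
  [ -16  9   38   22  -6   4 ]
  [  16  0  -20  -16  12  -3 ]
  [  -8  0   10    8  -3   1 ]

ρ1 -> 1/20·ρ1
  [   1  0  -5/4   -1  11/20  -3/20 ]
  [ -16  9    38   22     -6      4 ]
  [  16  0   -20  -16     12     -3 ]
  [  -8  0    10    8     -3      1 ]
ρ2 -> ρ2 + 16·ρ1
  [  1  0  -5/4   -1  11/20  -3/20 ]
  [  0  9    18    6   14/5    8/5 ]
  [ 16  0   -20  -16     12     -3 ]
  [ -8  0    10    8     -3      1 ]
ρ3 -> ρ3 − 16·ρ1
  [  1  0  -5/4  -1  11/20  -3/20 ]
  [  0  9    18   6   14/5    8/5 ]
  [  0  0     0   0   16/5   -3/5 ]
  [ -8  0    10   8     -3      1 ]
ρ4 -> ρ4 + 8·ρ1
  [ 1  0  -5/4  -1  11/20  -3/20 ]
  [ 0  9    18   6   14/5    8/5 ]
  [ 0  0     0   0   16/5   -3/5 ]
  [ 0  0     0   0    7/5   -1/5 ]
ρ2 -> 1/9·ρ2
  [ 1  0  -5/4   -1  11/20  -3/20 ]
  [ 0  1     2  2/3  14/45   8/45 ]
  [ 0  0     0    0   16/5   -3/5 ]
  [ 0  0     0    0    7/5   -1/5 ]
ρ3 -> 5/16·ρ3
  [ 1  0  -5/4   -1  11/20  -3/20 ]
  [ 0  1     2  2/3  14/45   8/45 ]
  [ 0  0     0    0      1  -3/16 ]
  [ 0  0     0    0    7/5   -1/5 ]
ρ4 -> ρ4 − 7/5·ρ3
  [ 1  0  -5/4   -1  11/20  -3/20 ]
  [ 0  1     2  2/3  14/45   8/45 ]
  [ 0  0     0    0      1  -3/16 ]
  [ 0  0     0    0      0   1/16 ]
ρ4 -> 16·ρ4
  [ 1  0  -5/4   -1  11/20  -3/20 ]
  [ 0  1     2  2/3  14/45   8/45 ]
  [ 0  0     0    0      1  -3/16 ]
  [ 0  0     0    0      0      1 ]
ρ3 -> ρ3 + 3/16·ρ4
  [ 1  0  -5/4   -1  11/20  -3/20 ]
  [ 0  1     2  2/3  14/45   8/45 ]
  [ 0  0     0    0      1      0 ]
  [ 0  0     0    0      0      1 ]
ρ2 -> ρ2 − 8/45·ρ4
  [ 1  0  -5/4   -1  11/20  -3/20 ]
  [ 0  1     2  2/3  14/45      0 ]
  [ 0  0     0    0      1      0 ]
  [ 0  0     0    0      0      1 ]
ρ1 -> ρ1 + 3/20·ρ4
  [ 1  0  -5/4   -1  11/20  0 ]
  [ 0  1     2  2/3  14/45  0 ]
  [ 0  0     0    0      1  0 ]
  [ 0  0     0    0      0  1 ]
ρ2 -> ρ2 − 14/45·ρ3
  [ 1  0  -5/4   -1  11/20  0 ]
  [ 0  1     2  2/3      0  0 ]
  [ 0  0     0    0      1  0 ]
  [ 0  0     0    0      0  1 ]
ρ1 -> ρ1 − 11/20·ρ3
  [ 1  0  -5/4   -1  0  0 ]
  [ 0  1     2  2/3  0  0 ]
  [ 0  0     0    0  1  0 ]
  [ 0  0     0    0  0  1 ]

[[1, 0, -5/4, -1, 0, 0], [0, 1, 2, 2/3, 0, 0], [0, 0, 0, 0, 1, 0], [0, 0, 0, 0, 0, 1]]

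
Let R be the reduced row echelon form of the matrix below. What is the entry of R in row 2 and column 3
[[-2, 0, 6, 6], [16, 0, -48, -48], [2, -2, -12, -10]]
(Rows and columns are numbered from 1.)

ρ1 ← -1/2·ρ1
ρ2 ← ρ2 − 16·ρ1
ρ3 ← ρ3 − 2·ρ1
ρ2 <-> ρ3
ρ2 ← -1/2·ρ2

3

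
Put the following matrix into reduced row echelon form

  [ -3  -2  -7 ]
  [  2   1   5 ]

[[1, 0, 3], [0, 1, -1]]

Multiply R1 by -1/3.
  [ 1  2/3  7/3 ]
  [ 2    1    5 ]
Subtract 2 times R1 from R2.
  [ 1   2/3  7/3 ]
  [ 0  -1/3  1/3 ]
Multiply R2 by -3.
  [ 1  2/3  7/3 ]
  [ 0    1   -1 ]
Subtract 2/3 times R2 from R1.
  [ 1  0   3 ]
  [ 0  1  -1 ]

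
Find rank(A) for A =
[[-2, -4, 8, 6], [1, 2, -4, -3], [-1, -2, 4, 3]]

Multiply r1 by -1/2.
Subtract r1 from r2.
Add r1 to r3.
The reduced form has 1 nonzero row.

rank = 1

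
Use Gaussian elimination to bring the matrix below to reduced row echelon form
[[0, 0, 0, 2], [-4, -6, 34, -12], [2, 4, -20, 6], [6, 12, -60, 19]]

[[1, 0, -4, 0], [0, 1, -3, 0], [0, 0, 0, 1], [0, 0, 0, 0]]

R1 <-> R2
  [ -4  -6   34  -12 ]
  [  0   0    0    2 ]
  [  2   4  -20    6 ]
  [  6  12  -60   19 ]
R1 := -1/4·R1
  [ 1  3/2  -17/2   3 ]
  [ 0    0      0   2 ]
  [ 2    4    -20   6 ]
  [ 6   12    -60  19 ]
R3 := R3 − 2·R1
  [ 1  3/2  -17/2   3 ]
  [ 0    0      0   2 ]
  [ 0    1     -3   0 ]
  [ 6   12    -60  19 ]
R4 := R4 − 6·R1
  [ 1  3/2  -17/2  3 ]
  [ 0    0      0  2 ]
  [ 0    1     -3  0 ]
  [ 0    3     -9  1 ]
R2 <-> R3
  [ 1  3/2  -17/2  3 ]
  [ 0    1     -3  0 ]
  [ 0    0      0  2 ]
  [ 0    3     -9  1 ]
R4 := R4 − 3·R2
  [ 1  3/2  -17/2  3 ]
  [ 0    1     -3  0 ]
  [ 0    0      0  2 ]
  [ 0    0      0  1 ]
R3 := 1/2·R3
  [ 1  3/2  -17/2  3 ]
  [ 0    1     -3  0 ]
  [ 0    0      0  1 ]
  [ 0    0      0  1 ]
R4 := R4 − R3
  [ 1  3/2  -17/2  3 ]
  [ 0    1     -3  0 ]
  [ 0    0      0  1 ]
  [ 0    0      0  0 ]
R1 := R1 − 3·R3
  [ 1  3/2  -17/2  0 ]
  [ 0    1     -3  0 ]
  [ 0    0      0  1 ]
  [ 0    0      0  0 ]
R1 := R1 − 3/2·R2
  [ 1  0  -4  0 ]
  [ 0  1  -3  0 ]
  [ 0  0   0  1 ]
  [ 0  0   0  0 ]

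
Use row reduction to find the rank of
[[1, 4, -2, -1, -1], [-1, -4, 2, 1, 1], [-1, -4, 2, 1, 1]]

ρ2 -> ρ2 + ρ1
  [  1   4  -2  -1  -1 ]
  [  0   0   0   0   0 ]
  [ -1  -4   2   1   1 ]
ρ3 -> ρ3 + ρ1
  [ 1  4  -2  -1  -1 ]
  [ 0  0   0   0   0 ]
  [ 0  0   0   0   0 ]
The reduced form has 1 nonzero row.

rank = 1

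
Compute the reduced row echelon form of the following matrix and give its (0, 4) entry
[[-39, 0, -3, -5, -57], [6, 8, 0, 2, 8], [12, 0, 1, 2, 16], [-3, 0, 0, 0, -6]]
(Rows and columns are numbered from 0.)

r1 -> -1/39·r1
  [  1  0  1/13  5/39  19/13 ]
  [  6  8     0     2      8 ]
  [ 12  0     1     2     16 ]
  [ -3  0     0     0     -6 ]
r2 -> r2 − 6·r1
  [  1  0   1/13   5/39   19/13 ]
  [  0  8  -6/13  16/13  -10/13 ]
  [ 12  0      1      2      16 ]
  [ -3  0      0      0      -6 ]
r3 -> r3 − 12·r1
  [  1  0   1/13   5/39   19/13 ]
  [  0  8  -6/13  16/13  -10/13 ]
  [  0  0   1/13   6/13  -20/13 ]
  [ -3  0      0      0      -6 ]
r4 -> r4 + 3·r1
  [ 1  0   1/13   5/39   19/13 ]
  [ 0  8  -6/13  16/13  -10/13 ]
  [ 0  0   1/13   6/13  -20/13 ]
  [ 0  0   3/13   5/13  -21/13 ]
r2 -> 1/8·r2
  [ 1  0   1/13  5/39   19/13 ]
  [ 0  1  -3/52  2/13   -5/52 ]
  [ 0  0   1/13  6/13  -20/13 ]
  [ 0  0   3/13  5/13  -21/13 ]
r3 -> 13·r3
  [ 1  0   1/13  5/39   19/13 ]
  [ 0  1  -3/52  2/13   -5/52 ]
  [ 0  0      1     6     -20 ]
  [ 0  0   3/13  5/13  -21/13 ]
r4 -> r4 − 3/13·r3
  [ 1  0   1/13  5/39  19/13 ]
  [ 0  1  -3/52  2/13  -5/52 ]
  [ 0  0      1     6    -20 ]
  [ 0  0      0    -1      3 ]
r4 -> -1·r4
  [ 1  0   1/13  5/39  19/13 ]
  [ 0  1  -3/52  2/13  -5/52 ]
  [ 0  0      1     6    -20 ]
  [ 0  0      0     1     -3 ]
r3 -> r3 − 6·r4
  [ 1  0   1/13  5/39  19/13 ]
  [ 0  1  -3/52  2/13  -5/52 ]
  [ 0  0      1     0     -2 ]
  [ 0  0      0     1     -3 ]
r2 -> r2 − 2/13·r4
  [ 1  0   1/13  5/39  19/13 ]
  [ 0  1  -3/52     0  19/52 ]
  [ 0  0      1     0     -2 ]
  [ 0  0      0     1     -3 ]
r1 -> r1 − 5/39·r4
  [ 1  0   1/13  0  24/13 ]
  [ 0  1  -3/52  0  19/52 ]
  [ 0  0      1  0     -2 ]
  [ 0  0      0  1     -3 ]
r2 -> r2 + 3/52·r3
  [ 1  0  1/13  0  24/13 ]
  [ 0  1     0  0    1/4 ]
  [ 0  0     1  0     -2 ]
  [ 0  0     0  1     -3 ]
r1 -> r1 − 1/13·r3
  [ 1  0  0  0    2 ]
  [ 0  1  0  0  1/4 ]
  [ 0  0  1  0   -2 ]
  [ 0  0  0  1   -3 ]

2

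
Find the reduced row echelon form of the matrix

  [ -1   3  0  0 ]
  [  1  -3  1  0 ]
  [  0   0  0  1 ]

Multiply R1 by -1.
  [ 1  -3  0  0 ]
  [ 1  -3  1  0 ]
  [ 0   0  0  1 ]
Subtract R1 from R2.
  [ 1  -3  0  0 ]
  [ 0   0  1  0 ]
  [ 0   0  0  1 ]

[[1, -3, 0, 0], [0, 0, 1, 0], [0, 0, 0, 1]]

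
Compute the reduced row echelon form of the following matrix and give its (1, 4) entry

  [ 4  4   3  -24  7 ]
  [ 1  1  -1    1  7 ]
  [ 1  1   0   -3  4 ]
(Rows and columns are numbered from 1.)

-3

ρ1 → 1/4·ρ1
  [ 1  1  3/4  -6  7/4 ]
  [ 1  1   -1   1    7 ]
  [ 1  1    0  -3    4 ]
ρ2 → ρ2 − ρ1
  [ 1  1   3/4  -6   7/4 ]
  [ 0  0  -7/4   7  21/4 ]
  [ 1  1     0  -3     4 ]
ρ3 → ρ3 − ρ1
  [ 1  1   3/4  -6   7/4 ]
  [ 0  0  -7/4   7  21/4 ]
  [ 0  0  -3/4   3   9/4 ]
ρ2 → -4/7·ρ2
  [ 1  1   3/4  -6  7/4 ]
  [ 0  0     1  -4   -3 ]
  [ 0  0  -3/4   3  9/4 ]
ρ3 → ρ3 + 3/4·ρ2
  [ 1  1  3/4  -6  7/4 ]
  [ 0  0    1  -4   -3 ]
  [ 0  0    0   0    0 ]
ρ1 → ρ1 − 3/4·ρ2
  [ 1  1  0  -3   4 ]
  [ 0  0  1  -4  -3 ]
  [ 0  0  0   0   0 ]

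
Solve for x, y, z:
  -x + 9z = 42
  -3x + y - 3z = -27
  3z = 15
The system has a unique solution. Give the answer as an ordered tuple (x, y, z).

(3, -3, 5)

Form the augmented matrix and row-reduce:
  [ -1  0   9  |   42 ]
  [ -3  1  -3  |  -27 ]
  [  0  0   3  |   15 ]
R1 ← -1·R1
  [  1  0  -9  |  -42 ]
  [ -3  1  -3  |  -27 ]
  [  0  0   3  |   15 ]
R2 ← R2 + 3·R1
  [ 1  0   -9  |   -42 ]
  [ 0  1  -30  |  -153 ]
  [ 0  0    3  |    15 ]
R3 ← 1/3·R3
  [ 1  0   -9  |   -42 ]
  [ 0  1  -30  |  -153 ]
  [ 0  0    1  |     5 ]
R2 ← R2 + 30·R3
  [ 1  0  -9  |  -42 ]
  [ 0  1   0  |   -3 ]
  [ 0  0   1  |    5 ]
R1 ← R1 + 9·R3
  [ 1  0  0  |   3 ]
  [ 0  1  0  |  -3 ]
  [ 0  0  1  |   5 ]
Reading off the last column: x = 3, y = -3, z = 5.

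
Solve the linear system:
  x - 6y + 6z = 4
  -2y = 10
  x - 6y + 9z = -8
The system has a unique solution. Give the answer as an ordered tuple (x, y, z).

(-2, -5, -4)

Form the augmented matrix and row-reduce:
  [ 1  -6  6  |   4 ]
  [ 0  -2  0  |  10 ]
  [ 1  -6  9  |  -8 ]
ρ3 -> ρ3 − ρ1
  [ 1  -6  6  |    4 ]
  [ 0  -2  0  |   10 ]
  [ 0   0  3  |  -12 ]
ρ2 -> -1/2·ρ2
  [ 1  -6  6  |    4 ]
  [ 0   1  0  |   -5 ]
  [ 0   0  3  |  -12 ]
ρ3 -> 1/3·ρ3
  [ 1  -6  6  |   4 ]
  [ 0   1  0  |  -5 ]
  [ 0   0  1  |  -4 ]
ρ1 -> ρ1 − 6·ρ3
  [ 1  -6  0  |  28 ]
  [ 0   1  0  |  -5 ]
  [ 0   0  1  |  -4 ]
ρ1 -> ρ1 + 6·ρ2
  [ 1  0  0  |  -2 ]
  [ 0  1  0  |  -5 ]
  [ 0  0  1  |  -4 ]
Reading off the last column: x = -2, y = -5, z = -4.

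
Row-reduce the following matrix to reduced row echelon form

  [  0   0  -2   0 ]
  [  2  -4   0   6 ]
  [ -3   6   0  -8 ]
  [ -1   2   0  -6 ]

ρ1 ↔ ρ2
  [  2  -4   0   6 ]
  [  0   0  -2   0 ]
  [ -3   6   0  -8 ]
  [ -1   2   0  -6 ]
ρ1 → 1/2·ρ1
  [  1  -2   0   3 ]
  [  0   0  -2   0 ]
  [ -3   6   0  -8 ]
  [ -1   2   0  -6 ]
ρ3 → ρ3 + 3·ρ1
  [  1  -2   0   3 ]
  [  0   0  -2   0 ]
  [  0   0   0   1 ]
  [ -1   2   0  -6 ]
ρ4 → ρ4 + ρ1
  [ 1  -2   0   3 ]
  [ 0   0  -2   0 ]
  [ 0   0   0   1 ]
  [ 0   0   0  -3 ]
ρ2 → -1/2·ρ2
  [ 1  -2  0   3 ]
  [ 0   0  1   0 ]
  [ 0   0  0   1 ]
  [ 0   0  0  -3 ]
ρ4 → ρ4 + 3·ρ3
  [ 1  -2  0  3 ]
  [ 0   0  1  0 ]
  [ 0   0  0  1 ]
  [ 0   0  0  0 ]
ρ1 → ρ1 − 3·ρ3
  [ 1  -2  0  0 ]
  [ 0   0  1  0 ]
  [ 0   0  0  1 ]
  [ 0   0  0  0 ]

[[1, -2, 0, 0], [0, 0, 1, 0], [0, 0, 0, 1], [0, 0, 0, 0]]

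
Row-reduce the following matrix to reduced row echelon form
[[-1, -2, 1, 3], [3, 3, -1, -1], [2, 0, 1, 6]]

[[1, 0, 0, 1], [0, 1, 0, 0], [0, 0, 1, 4]]

r1 -> -1·r1
r2 -> r2 − 3·r1
r3 -> r3 − 2·r1
r2 -> -1/3·r2
r3 -> r3 + 4·r2
r3 -> 3·r3
r2 -> r2 + 2/3·r3
r1 -> r1 + r3
r1 -> r1 − 2·r2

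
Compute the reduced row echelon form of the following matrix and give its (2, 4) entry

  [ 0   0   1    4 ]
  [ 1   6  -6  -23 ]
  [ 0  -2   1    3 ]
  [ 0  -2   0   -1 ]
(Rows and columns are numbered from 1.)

1/2

Swap ρ1 and ρ2.
  [ 1   6  -6  -23 ]
  [ 0   0   1    4 ]
  [ 0  -2   1    3 ]
  [ 0  -2   0   -1 ]
Swap ρ2 and ρ3.
  [ 1   6  -6  -23 ]
  [ 0  -2   1    3 ]
  [ 0   0   1    4 ]
  [ 0  -2   0   -1 ]
Multiply ρ2 by -1/2.
  [ 1   6    -6   -23 ]
  [ 0   1  -1/2  -3/2 ]
  [ 0   0     1     4 ]
  [ 0  -2     0    -1 ]
Add 2 times ρ2 to ρ4.
  [ 1  6    -6   -23 ]
  [ 0  1  -1/2  -3/2 ]
  [ 0  0     1     4 ]
  [ 0  0    -1    -4 ]
Add ρ3 to ρ4.
  [ 1  6    -6   -23 ]
  [ 0  1  -1/2  -3/2 ]
  [ 0  0     1     4 ]
  [ 0  0     0     0 ]
Add 1/2 times ρ3 to ρ2.
  [ 1  6  -6  -23 ]
  [ 0  1   0  1/2 ]
  [ 0  0   1    4 ]
  [ 0  0   0    0 ]
Add 6 times ρ3 to ρ1.
  [ 1  6  0    1 ]
  [ 0  1  0  1/2 ]
  [ 0  0  1    4 ]
  [ 0  0  0    0 ]
Subtract 6 times ρ2 from ρ1.
  [ 1  0  0   -2 ]
  [ 0  1  0  1/2 ]
  [ 0  0  1    4 ]
  [ 0  0  0    0 ]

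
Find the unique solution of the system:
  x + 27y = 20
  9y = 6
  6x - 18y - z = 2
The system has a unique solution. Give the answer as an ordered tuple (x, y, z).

Form the augmented matrix and row-reduce:
  [ 1   27   0  |  20 ]
  [ 0    9   0  |   6 ]
  [ 6  -18  -1  |   2 ]
R3 -> R3 − 6·R1
  [ 1    27   0  |    20 ]
  [ 0     9   0  |     6 ]
  [ 0  -180  -1  |  -118 ]
R2 -> 1/9·R2
  [ 1    27   0  |    20 ]
  [ 0     1   0  |   2/3 ]
  [ 0  -180  -1  |  -118 ]
R3 -> R3 + 180·R2
  [ 1  27   0  |   20 ]
  [ 0   1   0  |  2/3 ]
  [ 0   0  -1  |    2 ]
R3 -> -1·R3
  [ 1  27  0  |   20 ]
  [ 0   1  0  |  2/3 ]
  [ 0   0  1  |   -2 ]
R1 -> R1 − 27·R2
  [ 1  0  0  |    2 ]
  [ 0  1  0  |  2/3 ]
  [ 0  0  1  |   -2 ]
Reading off the last column: x = 2, y = 2/3, z = -2.

(2, 2/3, -2)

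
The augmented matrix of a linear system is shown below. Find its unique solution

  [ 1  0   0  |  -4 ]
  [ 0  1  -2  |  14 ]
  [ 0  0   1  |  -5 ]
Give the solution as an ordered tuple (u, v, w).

Add 2 times r3 to r2.
  [ 1  0  0  |  -4 ]
  [ 0  1  0  |   4 ]
  [ 0  0  1  |  -5 ]
Reading off the last column: u = -4, v = 4, w = -5.

(-4, 4, -5)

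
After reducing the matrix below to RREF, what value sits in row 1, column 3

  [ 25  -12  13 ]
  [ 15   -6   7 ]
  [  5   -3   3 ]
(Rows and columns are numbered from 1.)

1/5

r1 := 1/25·r1
  [  1  -12/25  13/25 ]
  [ 15      -6      7 ]
  [  5      -3      3 ]
r2 := r2 − 15·r1
  [ 1  -12/25  13/25 ]
  [ 0     6/5   -4/5 ]
  [ 5      -3      3 ]
r3 := r3 − 5·r1
  [ 1  -12/25  13/25 ]
  [ 0     6/5   -4/5 ]
  [ 0    -3/5    2/5 ]
r2 := 5/6·r2
  [ 1  -12/25  13/25 ]
  [ 0       1   -2/3 ]
  [ 0    -3/5    2/5 ]
r3 := r3 + 3/5·r2
  [ 1  -12/25  13/25 ]
  [ 0       1   -2/3 ]
  [ 0       0      0 ]
r1 := r1 + 12/25·r2
  [ 1  0   1/5 ]
  [ 0  1  -2/3 ]
  [ 0  0     0 ]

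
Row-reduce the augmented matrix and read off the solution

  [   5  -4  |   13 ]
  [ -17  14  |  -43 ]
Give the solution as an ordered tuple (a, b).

(5, 3)

Multiply R1 by 1/5.
  [   1  -4/5  |  13/5 ]
  [ -17    14  |   -43 ]
Add 17 times R1 to R2.
  [ 1  -4/5  |  13/5 ]
  [ 0   2/5  |   6/5 ]
Multiply R2 by 5/2.
  [ 1  -4/5  |  13/5 ]
  [ 0     1  |     3 ]
Add 4/5 times R2 to R1.
  [ 1  0  |  5 ]
  [ 0  1  |  3 ]
Reading off the last column: a = 5, b = 3.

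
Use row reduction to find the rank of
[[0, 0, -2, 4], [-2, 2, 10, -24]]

ρ1 <-> ρ2
  [ -2  2  10  -24 ]
  [  0  0  -2    4 ]
ρ1 -> -1/2·ρ1
  [ 1  -1  -5  12 ]
  [ 0   0  -2   4 ]
ρ2 -> -1/2·ρ2
  [ 1  -1  -5  12 ]
  [ 0   0   1  -2 ]
ρ1 -> ρ1 + 5·ρ2
  [ 1  -1  0   2 ]
  [ 0   0  1  -2 ]
The reduced form has 2 nonzero rows.

rank = 2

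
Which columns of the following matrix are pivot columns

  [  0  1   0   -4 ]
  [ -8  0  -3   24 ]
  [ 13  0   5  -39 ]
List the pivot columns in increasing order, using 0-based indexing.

R1 <-> R2
  [ -8  0  -3   24 ]
  [  0  1   0   -4 ]
  [ 13  0   5  -39 ]
R1 -> -1/8·R1
  [  1  0  3/8   -3 ]
  [  0  1    0   -4 ]
  [ 13  0    5  -39 ]
R3 -> R3 − 13·R1
  [ 1  0  3/8  -3 ]
  [ 0  1    0  -4 ]
  [ 0  0  1/8   0 ]
R3 -> 8·R3
  [ 1  0  3/8  -3 ]
  [ 0  1    0  -4 ]
  [ 0  0    1   0 ]
R1 -> R1 − 3/8·R3
  [ 1  0  0  -3 ]
  [ 0  1  0  -4 ]
  [ 0  0  1   0 ]
Pivot columns are the columns containing a leading 1.

0, 1, 2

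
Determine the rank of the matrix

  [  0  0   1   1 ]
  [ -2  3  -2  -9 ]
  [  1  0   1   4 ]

Swap ρ1 and ρ2.
  [ -2  3  -2  -9 ]
  [  0  0   1   1 ]
  [  1  0   1   4 ]
Multiply ρ1 by -1/2.
  [ 1  -3/2  1  9/2 ]
  [ 0     0  1    1 ]
  [ 1     0  1    4 ]
Subtract ρ1 from ρ3.
  [ 1  -3/2  1   9/2 ]
  [ 0     0  1     1 ]
  [ 0   3/2  0  -1/2 ]
Swap ρ2 and ρ3.
  [ 1  -3/2  1   9/2 ]
  [ 0   3/2  0  -1/2 ]
  [ 0     0  1     1 ]
Multiply ρ2 by 2/3.
  [ 1  -3/2  1   9/2 ]
  [ 0     1  0  -1/3 ]
  [ 0     0  1     1 ]
Subtract ρ3 from ρ1.
  [ 1  -3/2  0   7/2 ]
  [ 0     1  0  -1/3 ]
  [ 0     0  1     1 ]
Add 3/2 times ρ2 to ρ1.
  [ 1  0  0     3 ]
  [ 0  1  0  -1/3 ]
  [ 0  0  1     1 ]
The reduced form has 3 nonzero rows.

rank = 3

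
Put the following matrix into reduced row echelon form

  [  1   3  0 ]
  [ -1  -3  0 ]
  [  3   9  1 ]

[[1, 3, 0], [0, 0, 1], [0, 0, 0]]

r2 -> r2 + r1
  [ 1  3  0 ]
  [ 0  0  0 ]
  [ 3  9  1 ]
r3 -> r3 − 3·r1
  [ 1  3  0 ]
  [ 0  0  0 ]
  [ 0  0  1 ]
r2 ↔ r3
  [ 1  3  0 ]
  [ 0  0  1 ]
  [ 0  0  0 ]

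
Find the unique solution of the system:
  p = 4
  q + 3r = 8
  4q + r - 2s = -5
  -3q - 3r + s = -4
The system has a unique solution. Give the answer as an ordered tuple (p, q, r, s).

Form the augmented matrix and row-reduce:
  [ 1   0   0   0  |   4 ]
  [ 0   1   3   0  |   8 ]
  [ 0   4   1  -2  |  -5 ]
  [ 0  -3  -3   1  |  -4 ]
ρ3 ← ρ3 − 4·ρ2
  [ 1   0    0   0  |    4 ]
  [ 0   1    3   0  |    8 ]
  [ 0   0  -11  -2  |  -37 ]
  [ 0  -3   -3   1  |   -4 ]
ρ4 ← ρ4 + 3·ρ2
  [ 1  0    0   0  |    4 ]
  [ 0  1    3   0  |    8 ]
  [ 0  0  -11  -2  |  -37 ]
  [ 0  0    6   1  |   20 ]
ρ3 ← -1/11·ρ3
  [ 1  0  0     0  |      4 ]
  [ 0  1  3     0  |      8 ]
  [ 0  0  1  2/11  |  37/11 ]
  [ 0  0  6     1  |     20 ]
ρ4 ← ρ4 − 6·ρ3
  [ 1  0  0      0  |      4 ]
  [ 0  1  3      0  |      8 ]
  [ 0  0  1   2/11  |  37/11 ]
  [ 0  0  0  -1/11  |  -2/11 ]
ρ4 ← -11·ρ4
  [ 1  0  0     0  |      4 ]
  [ 0  1  3     0  |      8 ]
  [ 0  0  1  2/11  |  37/11 ]
  [ 0  0  0     1  |      2 ]
ρ3 ← ρ3 − 2/11·ρ4
  [ 1  0  0  0  |  4 ]
  [ 0  1  3  0  |  8 ]
  [ 0  0  1  0  |  3 ]
  [ 0  0  0  1  |  2 ]
ρ2 ← ρ2 − 3·ρ3
  [ 1  0  0  0  |   4 ]
  [ 0  1  0  0  |  -1 ]
  [ 0  0  1  0  |   3 ]
  [ 0  0  0  1  |   2 ]
Reading off the last column: p = 4, q = -1, r = 3, s = 2.

(4, -1, 3, 2)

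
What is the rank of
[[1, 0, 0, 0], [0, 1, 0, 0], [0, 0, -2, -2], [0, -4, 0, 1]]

rank = 4

ρ4 := ρ4 + 4·ρ2
  [ 1  0   0   0 ]
  [ 0  1   0   0 ]
  [ 0  0  -2  -2 ]
  [ 0  0   0   1 ]
ρ3 := -1/2·ρ3
  [ 1  0  0  0 ]
  [ 0  1  0  0 ]
  [ 0  0  1  1 ]
  [ 0  0  0  1 ]
ρ3 := ρ3 − ρ4
  [ 1  0  0  0 ]
  [ 0  1  0  0 ]
  [ 0  0  1  0 ]
  [ 0  0  0  1 ]
The reduced form has 4 nonzero rows.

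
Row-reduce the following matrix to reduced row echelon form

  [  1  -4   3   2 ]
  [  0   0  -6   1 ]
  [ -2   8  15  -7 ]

[[1, -4, 0, 0], [0, 0, 1, 0], [0, 0, 0, 1]]

R3 := R3 + 2·R1
R2 := -1/6·R2
R3 := R3 − 21·R2
R3 := 2·R3
R2 := R2 + 1/6·R3
R1 := R1 − 2·R3
R1 := R1 − 3·R2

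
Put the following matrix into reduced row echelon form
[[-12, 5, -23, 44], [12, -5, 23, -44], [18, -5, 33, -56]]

[[1, 0, 5/3, -2], [0, 1, -3/5, 4], [0, 0, 0, 0]]

R1 -> -1/12·R1
  [  1  -5/12  23/12  -11/3 ]
  [ 12     -5     23    -44 ]
  [ 18     -5     33    -56 ]
R2 -> R2 − 12·R1
  [  1  -5/12  23/12  -11/3 ]
  [  0      0      0      0 ]
  [ 18     -5     33    -56 ]
R3 -> R3 − 18·R1
  [ 1  -5/12  23/12  -11/3 ]
  [ 0      0      0      0 ]
  [ 0    5/2   -3/2     10 ]
R2 ↔ R3
  [ 1  -5/12  23/12  -11/3 ]
  [ 0    5/2   -3/2     10 ]
  [ 0      0      0      0 ]
R2 -> 2/5·R2
  [ 1  -5/12  23/12  -11/3 ]
  [ 0      1   -3/5      4 ]
  [ 0      0      0      0 ]
R1 -> R1 + 5/12·R2
  [ 1  0   5/3  -2 ]
  [ 0  1  -3/5   4 ]
  [ 0  0     0   0 ]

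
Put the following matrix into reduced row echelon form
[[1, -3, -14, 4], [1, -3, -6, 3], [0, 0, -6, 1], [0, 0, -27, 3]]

r2 → r2 − r1
  [ 1  -3  -14   4 ]
  [ 0   0    8  -1 ]
  [ 0   0   -6   1 ]
  [ 0   0  -27   3 ]
r2 → 1/8·r2
  [ 1  -3  -14     4 ]
  [ 0   0    1  -1/8 ]
  [ 0   0   -6     1 ]
  [ 0   0  -27     3 ]
r3 → r3 + 6·r2
  [ 1  -3  -14     4 ]
  [ 0   0    1  -1/8 ]
  [ 0   0    0   1/4 ]
  [ 0   0  -27     3 ]
r4 → r4 + 27·r2
  [ 1  -3  -14     4 ]
  [ 0   0    1  -1/8 ]
  [ 0   0    0   1/4 ]
  [ 0   0    0  -3/8 ]
r3 → 4·r3
  [ 1  -3  -14     4 ]
  [ 0   0    1  -1/8 ]
  [ 0   0    0     1 ]
  [ 0   0    0  -3/8 ]
r4 → r4 + 3/8·r3
  [ 1  -3  -14     4 ]
  [ 0   0    1  -1/8 ]
  [ 0   0    0     1 ]
  [ 0   0    0     0 ]
r2 → r2 + 1/8·r3
  [ 1  -3  -14  4 ]
  [ 0   0    1  0 ]
  [ 0   0    0  1 ]
  [ 0   0    0  0 ]
r1 → r1 − 4·r3
  [ 1  -3  -14  0 ]
  [ 0   0    1  0 ]
  [ 0   0    0  1 ]
  [ 0   0    0  0 ]
r1 → r1 + 14·r2
  [ 1  -3  0  0 ]
  [ 0   0  1  0 ]
  [ 0   0  0  1 ]
  [ 0   0  0  0 ]

[[1, -3, 0, 0], [0, 0, 1, 0], [0, 0, 0, 1], [0, 0, 0, 0]]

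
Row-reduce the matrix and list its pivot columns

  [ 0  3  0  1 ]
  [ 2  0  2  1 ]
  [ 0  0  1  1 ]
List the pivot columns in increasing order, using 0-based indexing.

0, 1, 2

Swap r1 and r2.
Multiply r1 by 1/2.
Multiply r2 by 1/3.
Subtract r3 from r1.
Pivot columns are the columns containing a leading 1.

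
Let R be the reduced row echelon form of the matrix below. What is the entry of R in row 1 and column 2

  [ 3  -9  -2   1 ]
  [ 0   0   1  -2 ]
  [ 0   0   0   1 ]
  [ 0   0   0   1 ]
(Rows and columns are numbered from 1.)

-3

ρ1 -> 1/3·ρ1
ρ4 -> ρ4 − ρ3
ρ2 -> ρ2 + 2·ρ3
ρ1 -> ρ1 − 1/3·ρ3
ρ1 -> ρ1 + 2/3·ρ2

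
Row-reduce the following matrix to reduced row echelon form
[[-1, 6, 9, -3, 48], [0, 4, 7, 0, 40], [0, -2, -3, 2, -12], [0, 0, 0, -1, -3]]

[[1, 0, 0, 0, -3], [0, 1, 0, 0, 3], [0, 0, 1, 0, 4], [0, 0, 0, 1, 3]]

Multiply ρ1 by -1.
  [ 1  -6  -9   3  -48 ]
  [ 0   4   7   0   40 ]
  [ 0  -2  -3   2  -12 ]
  [ 0   0   0  -1   -3 ]
Multiply ρ2 by 1/4.
  [ 1  -6   -9   3  -48 ]
  [ 0   1  7/4   0   10 ]
  [ 0  -2   -3   2  -12 ]
  [ 0   0    0  -1   -3 ]
Add 2 times ρ2 to ρ3.
  [ 1  -6   -9   3  -48 ]
  [ 0   1  7/4   0   10 ]
  [ 0   0  1/2   2    8 ]
  [ 0   0    0  -1   -3 ]
Multiply ρ3 by 2.
  [ 1  -6   -9   3  -48 ]
  [ 0   1  7/4   0   10 ]
  [ 0   0    1   4   16 ]
  [ 0   0    0  -1   -3 ]
Multiply ρ4 by -1.
  [ 1  -6   -9  3  -48 ]
  [ 0   1  7/4  0   10 ]
  [ 0   0    1  4   16 ]
  [ 0   0    0  1    3 ]
Subtract 4 times ρ4 from ρ3.
  [ 1  -6   -9  3  -48 ]
  [ 0   1  7/4  0   10 ]
  [ 0   0    1  0    4 ]
  [ 0   0    0  1    3 ]
Subtract 3 times ρ4 from ρ1.
  [ 1  -6   -9  0  -57 ]
  [ 0   1  7/4  0   10 ]
  [ 0   0    1  0    4 ]
  [ 0   0    0  1    3 ]
Subtract 7/4 times ρ3 from ρ2.
  [ 1  -6  -9  0  -57 ]
  [ 0   1   0  0    3 ]
  [ 0   0   1  0    4 ]
  [ 0   0   0  1    3 ]
Add 9 times ρ3 to ρ1.
  [ 1  -6  0  0  -21 ]
  [ 0   1  0  0    3 ]
  [ 0   0  1  0    4 ]
  [ 0   0  0  1    3 ]
Add 6 times ρ2 to ρ1.
  [ 1  0  0  0  -3 ]
  [ 0  1  0  0   3 ]
  [ 0  0  1  0   4 ]
  [ 0  0  0  1   3 ]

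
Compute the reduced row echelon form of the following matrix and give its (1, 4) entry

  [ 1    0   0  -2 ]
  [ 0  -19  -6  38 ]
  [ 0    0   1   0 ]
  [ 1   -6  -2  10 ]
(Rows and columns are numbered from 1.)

-2

Subtract R1 from R4.
Multiply R2 by -1/19.
Add 6 times R2 to R4.
Add 2/19 times R3 to R4.
Subtract 6/19 times R3 from R2.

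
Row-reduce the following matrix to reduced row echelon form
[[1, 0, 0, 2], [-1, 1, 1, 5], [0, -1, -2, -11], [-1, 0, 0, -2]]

Add R1 to R2.
  [  1   0   0    2 ]
  [  0   1   1    7 ]
  [  0  -1  -2  -11 ]
  [ -1   0   0   -2 ]
Add R1 to R4.
  [ 1   0   0    2 ]
  [ 0   1   1    7 ]
  [ 0  -1  -2  -11 ]
  [ 0   0   0    0 ]
Add R2 to R3.
  [ 1  0   0   2 ]
  [ 0  1   1   7 ]
  [ 0  0  -1  -4 ]
  [ 0  0   0   0 ]
Multiply R3 by -1.
  [ 1  0  0  2 ]
  [ 0  1  1  7 ]
  [ 0  0  1  4 ]
  [ 0  0  0  0 ]
Subtract R3 from R2.
  [ 1  0  0  2 ]
  [ 0  1  0  3 ]
  [ 0  0  1  4 ]
  [ 0  0  0  0 ]

[[1, 0, 0, 2], [0, 1, 0, 3], [0, 0, 1, 4], [0, 0, 0, 0]]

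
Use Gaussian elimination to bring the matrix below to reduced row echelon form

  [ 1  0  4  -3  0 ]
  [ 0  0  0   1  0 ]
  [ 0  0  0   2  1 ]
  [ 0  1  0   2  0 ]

[[1, 0, 4, 0, 0], [0, 1, 0, 0, 0], [0, 0, 0, 1, 0], [0, 0, 0, 0, 1]]

r2 ↔ r4
r3 → 1/2·r3
r4 → r4 − r3
r4 → -2·r4
r3 → r3 − 1/2·r4
r2 → r2 − 2·r3
r1 → r1 + 3·r3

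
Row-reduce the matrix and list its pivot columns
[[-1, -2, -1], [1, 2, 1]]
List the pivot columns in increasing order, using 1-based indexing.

1

r1 -> -1·r1
  [ 1  2  1 ]
  [ 1  2  1 ]
r2 -> r2 − r1
  [ 1  2  1 ]
  [ 0  0  0 ]
Pivot columns are the columns containing a leading 1.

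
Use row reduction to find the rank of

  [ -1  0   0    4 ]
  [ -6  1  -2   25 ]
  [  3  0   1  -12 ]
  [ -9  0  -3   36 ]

R1 → -1·R1
  [  1  0   0   -4 ]
  [ -6  1  -2   25 ]
  [  3  0   1  -12 ]
  [ -9  0  -3   36 ]
R2 → R2 + 6·R1
  [  1  0   0   -4 ]
  [  0  1  -2    1 ]
  [  3  0   1  -12 ]
  [ -9  0  -3   36 ]
R3 → R3 − 3·R1
  [  1  0   0  -4 ]
  [  0  1  -2   1 ]
  [  0  0   1   0 ]
  [ -9  0  -3  36 ]
R4 → R4 + 9·R1
  [ 1  0   0  -4 ]
  [ 0  1  -2   1 ]
  [ 0  0   1   0 ]
  [ 0  0  -3   0 ]
R4 → R4 + 3·R3
  [ 1  0   0  -4 ]
  [ 0  1  -2   1 ]
  [ 0  0   1   0 ]
  [ 0  0   0   0 ]
R2 → R2 + 2·R3
  [ 1  0  0  -4 ]
  [ 0  1  0   1 ]
  [ 0  0  1   0 ]
  [ 0  0  0   0 ]
The reduced form has 3 nonzero rows.

rank = 3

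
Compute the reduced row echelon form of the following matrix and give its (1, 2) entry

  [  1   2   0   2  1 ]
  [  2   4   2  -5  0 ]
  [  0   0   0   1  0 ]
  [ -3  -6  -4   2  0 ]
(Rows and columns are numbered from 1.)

2

r2 → r2 − 2·r1
  [  1   2   0   2   1 ]
  [  0   0   2  -9  -2 ]
  [  0   0   0   1   0 ]
  [ -3  -6  -4   2   0 ]
r4 → r4 + 3·r1
  [ 1  2   0   2   1 ]
  [ 0  0   2  -9  -2 ]
  [ 0  0   0   1   0 ]
  [ 0  0  -4   8   3 ]
r2 → 1/2·r2
  [ 1  2   0     2   1 ]
  [ 0  0   1  -9/2  -1 ]
  [ 0  0   0     1   0 ]
  [ 0  0  -4     8   3 ]
r4 → r4 + 4·r2
  [ 1  2  0     2   1 ]
  [ 0  0  1  -9/2  -1 ]
  [ 0  0  0     1   0 ]
  [ 0  0  0   -10  -1 ]
r4 → r4 + 10·r3
  [ 1  2  0     2   1 ]
  [ 0  0  1  -9/2  -1 ]
  [ 0  0  0     1   0 ]
  [ 0  0  0     0  -1 ]
r4 → -1·r4
  [ 1  2  0     2   1 ]
  [ 0  0  1  -9/2  -1 ]
  [ 0  0  0     1   0 ]
  [ 0  0  0     0   1 ]
r2 → r2 + r4
  [ 1  2  0     2  1 ]
  [ 0  0  1  -9/2  0 ]
  [ 0  0  0     1  0 ]
  [ 0  0  0     0  1 ]
r1 → r1 − r4
  [ 1  2  0     2  0 ]
  [ 0  0  1  -9/2  0 ]
  [ 0  0  0     1  0 ]
  [ 0  0  0     0  1 ]
r2 → r2 + 9/2·r3
  [ 1  2  0  2  0 ]
  [ 0  0  1  0  0 ]
  [ 0  0  0  1  0 ]
  [ 0  0  0  0  1 ]
r1 → r1 − 2·r3
  [ 1  2  0  0  0 ]
  [ 0  0  1  0  0 ]
  [ 0  0  0  1  0 ]
  [ 0  0  0  0  1 ]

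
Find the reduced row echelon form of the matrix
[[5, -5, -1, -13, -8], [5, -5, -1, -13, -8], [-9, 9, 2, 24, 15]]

R1 -> 1/5·R1
  [  1  -1  -1/5  -13/5  -8/5 ]
  [  5  -5    -1    -13    -8 ]
  [ -9   9     2     24    15 ]
R2 -> R2 − 5·R1
  [  1  -1  -1/5  -13/5  -8/5 ]
  [  0   0     0      0     0 ]
  [ -9   9     2     24    15 ]
R3 -> R3 + 9·R1
  [ 1  -1  -1/5  -13/5  -8/5 ]
  [ 0   0     0      0     0 ]
  [ 0   0   1/5    3/5   3/5 ]
R2 <=> R3
  [ 1  -1  -1/5  -13/5  -8/5 ]
  [ 0   0   1/5    3/5   3/5 ]
  [ 0   0     0      0     0 ]
R2 -> 5·R2
  [ 1  -1  -1/5  -13/5  -8/5 ]
  [ 0   0     1      3     3 ]
  [ 0   0     0      0     0 ]
R1 -> R1 + 1/5·R2
  [ 1  -1  0  -2  -1 ]
  [ 0   0  1   3   3 ]
  [ 0   0  0   0   0 ]

[[1, -1, 0, -2, -1], [0, 0, 1, 3, 3], [0, 0, 0, 0, 0]]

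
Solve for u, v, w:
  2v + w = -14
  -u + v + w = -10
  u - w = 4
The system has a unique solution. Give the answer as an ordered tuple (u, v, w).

(2, -6, -2)

Form the augmented matrix and row-reduce:
  [  0  2   1  |  -14 ]
  [ -1  1   1  |  -10 ]
  [  1  0  -1  |    4 ]
Swap r1 and r2.
  [ -1  1   1  |  -10 ]
  [  0  2   1  |  -14 ]
  [  1  0  -1  |    4 ]
Multiply r1 by -1.
  [ 1  -1  -1  |   10 ]
  [ 0   2   1  |  -14 ]
  [ 1   0  -1  |    4 ]
Subtract r1 from r3.
  [ 1  -1  -1  |   10 ]
  [ 0   2   1  |  -14 ]
  [ 0   1   0  |   -6 ]
Multiply r2 by 1/2.
  [ 1  -1   -1  |  10 ]
  [ 0   1  1/2  |  -7 ]
  [ 0   1    0  |  -6 ]
Subtract r2 from r3.
  [ 1  -1    -1  |  10 ]
  [ 0   1   1/2  |  -7 ]
  [ 0   0  -1/2  |   1 ]
Multiply r3 by -2.
  [ 1  -1   -1  |  10 ]
  [ 0   1  1/2  |  -7 ]
  [ 0   0    1  |  -2 ]
Subtract 1/2 times r3 from r2.
  [ 1  -1  -1  |  10 ]
  [ 0   1   0  |  -6 ]
  [ 0   0   1  |  -2 ]
Add r3 to r1.
  [ 1  -1  0  |   8 ]
  [ 0   1  0  |  -6 ]
  [ 0   0  1  |  -2 ]
Add r2 to r1.
  [ 1  0  0  |   2 ]
  [ 0  1  0  |  -6 ]
  [ 0  0  1  |  -2 ]
Reading off the last column: u = 2, v = -6, w = -2.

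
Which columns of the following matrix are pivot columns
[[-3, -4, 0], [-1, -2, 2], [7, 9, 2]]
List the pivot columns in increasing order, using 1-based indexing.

r1 := -1/3·r1
  [  1  4/3  0 ]
  [ -1   -2  2 ]
  [  7    9  2 ]
r2 := r2 + r1
  [ 1   4/3  0 ]
  [ 0  -2/3  2 ]
  [ 7     9  2 ]
r3 := r3 − 7·r1
  [ 1   4/3  0 ]
  [ 0  -2/3  2 ]
  [ 0  -1/3  2 ]
r2 := -3/2·r2
  [ 1   4/3   0 ]
  [ 0     1  -3 ]
  [ 0  -1/3   2 ]
r3 := r3 + 1/3·r2
  [ 1  4/3   0 ]
  [ 0    1  -3 ]
  [ 0    0   1 ]
r2 := r2 + 3·r3
  [ 1  4/3  0 ]
  [ 0    1  0 ]
  [ 0    0  1 ]
r1 := r1 − 4/3·r2
  [ 1  0  0 ]
  [ 0  1  0 ]
  [ 0  0  1 ]
Pivot columns are the columns containing a leading 1.

1, 2, 3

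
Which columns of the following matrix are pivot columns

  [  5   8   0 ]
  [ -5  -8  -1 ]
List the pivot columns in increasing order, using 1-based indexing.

R1 := 1/5·R1
R2 := R2 + 5·R1
R2 := -1·R2
Pivot columns are the columns containing a leading 1.

1, 3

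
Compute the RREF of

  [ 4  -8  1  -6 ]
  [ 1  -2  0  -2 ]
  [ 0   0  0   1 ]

r1 := 1/4·r1
  [ 1  -2  1/4  -3/2 ]
  [ 1  -2    0    -2 ]
  [ 0   0    0     1 ]
r2 := r2 − r1
  [ 1  -2   1/4  -3/2 ]
  [ 0   0  -1/4  -1/2 ]
  [ 0   0     0     1 ]
r2 := -4·r2
  [ 1  -2  1/4  -3/2 ]
  [ 0   0    1     2 ]
  [ 0   0    0     1 ]
r2 := r2 − 2·r3
  [ 1  -2  1/4  -3/2 ]
  [ 0   0    1     0 ]
  [ 0   0    0     1 ]
r1 := r1 + 3/2·r3
  [ 1  -2  1/4  0 ]
  [ 0   0    1  0 ]
  [ 0   0    0  1 ]
r1 := r1 − 1/4·r2
  [ 1  -2  0  0 ]
  [ 0   0  1  0 ]
  [ 0   0  0  1 ]

[[1, -2, 0, 0], [0, 0, 1, 0], [0, 0, 0, 1]]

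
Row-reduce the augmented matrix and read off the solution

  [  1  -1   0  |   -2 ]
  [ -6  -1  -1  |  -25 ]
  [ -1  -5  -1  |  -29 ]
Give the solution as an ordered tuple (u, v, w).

(4, 6, -5)

Add 6 times R1 to R2.
  [  1  -1   0  |   -2 ]
  [  0  -7  -1  |  -37 ]
  [ -1  -5  -1  |  -29 ]
Add R1 to R3.
  [ 1  -1   0  |   -2 ]
  [ 0  -7  -1  |  -37 ]
  [ 0  -6  -1  |  -31 ]
Multiply R2 by -1/7.
  [ 1  -1    0  |    -2 ]
  [ 0   1  1/7  |  37/7 ]
  [ 0  -6   -1  |   -31 ]
Add 6 times R2 to R3.
  [ 1  -1     0  |    -2 ]
  [ 0   1   1/7  |  37/7 ]
  [ 0   0  -1/7  |   5/7 ]
Multiply R3 by -7.
  [ 1  -1    0  |    -2 ]
  [ 0   1  1/7  |  37/7 ]
  [ 0   0    1  |    -5 ]
Subtract 1/7 times R3 from R2.
  [ 1  -1  0  |  -2 ]
  [ 0   1  0  |   6 ]
  [ 0   0  1  |  -5 ]
Add R2 to R1.
  [ 1  0  0  |   4 ]
  [ 0  1  0  |   6 ]
  [ 0  0  1  |  -5 ]
Reading off the last column: u = 4, v = 6, w = -5.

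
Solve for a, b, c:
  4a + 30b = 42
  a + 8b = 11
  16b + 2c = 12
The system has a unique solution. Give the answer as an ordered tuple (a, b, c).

(3, 1, -2)

Form the augmented matrix and row-reduce:
  [ 4  30  0  |  42 ]
  [ 1   8  0  |  11 ]
  [ 0  16  2  |  12 ]
R1 -> 1/4·R1
  [ 1  15/2  0  |  21/2 ]
  [ 1     8  0  |    11 ]
  [ 0    16  2  |    12 ]
R2 -> R2 − R1
  [ 1  15/2  0  |  21/2 ]
  [ 0   1/2  0  |   1/2 ]
  [ 0    16  2  |    12 ]
R2 -> 2·R2
  [ 1  15/2  0  |  21/2 ]
  [ 0     1  0  |     1 ]
  [ 0    16  2  |    12 ]
R3 -> R3 − 16·R2
  [ 1  15/2  0  |  21/2 ]
  [ 0     1  0  |     1 ]
  [ 0     0  2  |    -4 ]
R3 -> 1/2·R3
  [ 1  15/2  0  |  21/2 ]
  [ 0     1  0  |     1 ]
  [ 0     0  1  |    -2 ]
R1 -> R1 − 15/2·R2
  [ 1  0  0  |   3 ]
  [ 0  1  0  |   1 ]
  [ 0  0  1  |  -2 ]
Reading off the last column: a = 3, b = 1, c = -2.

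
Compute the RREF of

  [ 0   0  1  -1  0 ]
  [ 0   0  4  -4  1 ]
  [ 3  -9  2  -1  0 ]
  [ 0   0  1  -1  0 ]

ρ1 <=> ρ3
  [ 3  -9  2  -1  0 ]
  [ 0   0  4  -4  1 ]
  [ 0   0  1  -1  0 ]
  [ 0   0  1  -1  0 ]
ρ1 := 1/3·ρ1
  [ 1  -3  2/3  -1/3  0 ]
  [ 0   0    4    -4  1 ]
  [ 0   0    1    -1  0 ]
  [ 0   0    1    -1  0 ]
ρ2 := 1/4·ρ2
  [ 1  -3  2/3  -1/3    0 ]
  [ 0   0    1    -1  1/4 ]
  [ 0   0    1    -1    0 ]
  [ 0   0    1    -1    0 ]
ρ3 := ρ3 − ρ2
  [ 1  -3  2/3  -1/3     0 ]
  [ 0   0    1    -1   1/4 ]
  [ 0   0    0     0  -1/4 ]
  [ 0   0    1    -1     0 ]
ρ4 := ρ4 − ρ2
  [ 1  -3  2/3  -1/3     0 ]
  [ 0   0    1    -1   1/4 ]
  [ 0   0    0     0  -1/4 ]
  [ 0   0    0     0  -1/4 ]
ρ3 := -4·ρ3
  [ 1  -3  2/3  -1/3     0 ]
  [ 0   0    1    -1   1/4 ]
  [ 0   0    0     0     1 ]
  [ 0   0    0     0  -1/4 ]
ρ4 := ρ4 + 1/4·ρ3
  [ 1  -3  2/3  -1/3    0 ]
  [ 0   0    1    -1  1/4 ]
  [ 0   0    0     0    1 ]
  [ 0   0    0     0    0 ]
ρ2 := ρ2 − 1/4·ρ3
  [ 1  -3  2/3  -1/3  0 ]
  [ 0   0    1    -1  0 ]
  [ 0   0    0     0  1 ]
  [ 0   0    0     0  0 ]
ρ1 := ρ1 − 2/3·ρ2
  [ 1  -3  0  1/3  0 ]
  [ 0   0  1   -1  0 ]
  [ 0   0  0    0  1 ]
  [ 0   0  0    0  0 ]

[[1, -3, 0, 1/3, 0], [0, 0, 1, -1, 0], [0, 0, 0, 0, 1], [0, 0, 0, 0, 0]]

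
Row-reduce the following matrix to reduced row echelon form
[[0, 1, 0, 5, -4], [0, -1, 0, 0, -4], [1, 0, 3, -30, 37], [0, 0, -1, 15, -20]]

[[1, 0, 0, 0, 1], [0, 1, 0, 0, 4], [0, 0, 1, 0, -4], [0, 0, 0, 1, -8/5]]

R1 <=> R3
  [ 1   0   3  -30   37 ]
  [ 0  -1   0    0   -4 ]
  [ 0   1   0    5   -4 ]
  [ 0   0  -1   15  -20 ]
R2 -> -1·R2
  [ 1  0   3  -30   37 ]
  [ 0  1   0    0    4 ]
  [ 0  1   0    5   -4 ]
  [ 0  0  -1   15  -20 ]
R3 -> R3 − R2
  [ 1  0   3  -30   37 ]
  [ 0  1   0    0    4 ]
  [ 0  0   0    5   -8 ]
  [ 0  0  -1   15  -20 ]
R3 <=> R4
  [ 1  0   3  -30   37 ]
  [ 0  1   0    0    4 ]
  [ 0  0  -1   15  -20 ]
  [ 0  0   0    5   -8 ]
R3 -> -1·R3
  [ 1  0  3  -30  37 ]
  [ 0  1  0    0   4 ]
  [ 0  0  1  -15  20 ]
  [ 0  0  0    5  -8 ]
R4 -> 1/5·R4
  [ 1  0  3  -30    37 ]
  [ 0  1  0    0     4 ]
  [ 0  0  1  -15    20 ]
  [ 0  0  0    1  -8/5 ]
R3 -> R3 + 15·R4
  [ 1  0  3  -30    37 ]
  [ 0  1  0    0     4 ]
  [ 0  0  1    0    -4 ]
  [ 0  0  0    1  -8/5 ]
R1 -> R1 + 30·R4
  [ 1  0  3  0   -11 ]
  [ 0  1  0  0     4 ]
  [ 0  0  1  0    -4 ]
  [ 0  0  0  1  -8/5 ]
R1 -> R1 − 3·R3
  [ 1  0  0  0     1 ]
  [ 0  1  0  0     4 ]
  [ 0  0  1  0    -4 ]
  [ 0  0  0  1  -8/5 ]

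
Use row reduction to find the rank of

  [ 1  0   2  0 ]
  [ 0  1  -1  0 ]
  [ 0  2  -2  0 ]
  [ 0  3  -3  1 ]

rank = 3

R3 -> R3 − 2·R2
  [ 1  0   2  0 ]
  [ 0  1  -1  0 ]
  [ 0  0   0  0 ]
  [ 0  3  -3  1 ]
R4 -> R4 − 3·R2
  [ 1  0   2  0 ]
  [ 0  1  -1  0 ]
  [ 0  0   0  0 ]
  [ 0  0   0  1 ]
R3 ↔ R4
  [ 1  0   2  0 ]
  [ 0  1  -1  0 ]
  [ 0  0   0  1 ]
  [ 0  0   0  0 ]
The reduced form has 3 nonzero rows.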